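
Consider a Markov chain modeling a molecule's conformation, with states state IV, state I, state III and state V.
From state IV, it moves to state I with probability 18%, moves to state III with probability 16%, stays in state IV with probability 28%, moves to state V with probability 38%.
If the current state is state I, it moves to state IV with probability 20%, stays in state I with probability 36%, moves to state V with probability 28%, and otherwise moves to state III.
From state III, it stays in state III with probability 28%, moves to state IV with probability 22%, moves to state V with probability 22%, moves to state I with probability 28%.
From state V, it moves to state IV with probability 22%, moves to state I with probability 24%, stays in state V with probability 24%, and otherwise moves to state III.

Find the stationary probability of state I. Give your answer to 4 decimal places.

0.2674

Let the stationary distribution be π with π = πP and π_1 + π_2 + π_3 + π_4 = 1.
π_1 = 0.28·π_1 + 0.2·π_2 + 0.22·π_3 + 0.22·π_4
π_2 = 0.18·π_1 + 0.36·π_2 + 0.28·π_3 + 0.24·π_4
π_3 = 0.16·π_1 + 0.16·π_2 + 0.28·π_3 + 0.3·π_4
Solving with the normalization constraint gives π = (0.2284, 0.2674, 0.2261, 0.2781).
So the stationary probability of state I is 0.2674.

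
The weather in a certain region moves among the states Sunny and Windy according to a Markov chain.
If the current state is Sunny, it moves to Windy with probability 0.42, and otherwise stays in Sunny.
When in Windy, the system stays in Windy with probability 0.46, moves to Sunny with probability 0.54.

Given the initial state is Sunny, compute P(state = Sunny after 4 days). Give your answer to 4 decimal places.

Propagate the distribution vector 4 days from Sunny.
After 0 days: (1.0000, 0.0000)
After 1 day: (0.5800, 0.4200)
After 2 days: (0.5632, 0.4368)
After 3 days: (0.5625, 0.4375)
After 4 days: (0.5625, 0.4375)
P(in Sunny after 4 days) = 0.5625

0.5625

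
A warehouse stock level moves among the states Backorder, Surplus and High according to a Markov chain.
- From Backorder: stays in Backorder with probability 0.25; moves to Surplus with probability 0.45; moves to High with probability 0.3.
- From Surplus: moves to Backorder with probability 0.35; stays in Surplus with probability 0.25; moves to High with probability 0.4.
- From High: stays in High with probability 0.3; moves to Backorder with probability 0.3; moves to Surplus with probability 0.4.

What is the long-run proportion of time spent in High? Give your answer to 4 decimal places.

0.3361

Let the stationary distribution be π with π = πP and π_1 + π_2 + π_3 = 1.
π_1 = 0.25·π_1 + 0.35·π_2 + 0.3·π_3
π_2 = 0.45·π_1 + 0.25·π_2 + 0.4·π_3
Solving with the normalization constraint gives π = (0.3029, 0.3610, 0.3361).
So the stationary probability of High is 0.3361.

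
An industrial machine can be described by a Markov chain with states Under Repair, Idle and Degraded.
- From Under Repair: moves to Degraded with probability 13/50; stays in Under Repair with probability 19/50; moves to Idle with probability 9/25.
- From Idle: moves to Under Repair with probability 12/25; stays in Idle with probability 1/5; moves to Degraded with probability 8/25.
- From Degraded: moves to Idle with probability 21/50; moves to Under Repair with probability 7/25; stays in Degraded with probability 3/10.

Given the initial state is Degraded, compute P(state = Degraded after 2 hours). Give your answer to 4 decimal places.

Sum over the intermediate state after 1 hour:
P = P(Degraded→Under Repair)·P(Under Repair→Degraded) + P(Degraded→Idle)·P(Idle→Degraded) + P(Degraded→Degraded)·P(Degraded→Degraded)
  = 0.28×0.26 + 0.42×0.32 + 0.3×0.3
  = 0.0728 + 0.1344 + 0.0900 = 0.2972

0.2972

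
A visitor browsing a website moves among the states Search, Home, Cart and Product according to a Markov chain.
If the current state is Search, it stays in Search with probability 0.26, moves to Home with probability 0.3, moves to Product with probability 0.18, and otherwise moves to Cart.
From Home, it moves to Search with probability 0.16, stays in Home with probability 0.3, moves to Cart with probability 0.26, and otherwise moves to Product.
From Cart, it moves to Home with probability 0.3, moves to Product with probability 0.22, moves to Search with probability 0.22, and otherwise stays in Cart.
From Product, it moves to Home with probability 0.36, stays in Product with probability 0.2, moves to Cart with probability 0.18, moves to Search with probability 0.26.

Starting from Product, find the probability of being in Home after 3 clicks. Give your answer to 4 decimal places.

Propagate the distribution vector 3 clicks from Product.
After 0 clicks: (0.0000, 0.0000, 0.0000, 1.0000)
After 1 click: (0.2600, 0.3600, 0.1800, 0.2000)
After 2 clicks: (0.2168, 0.3120, 0.2440, 0.2272)
After 3 clicks: (0.2190, 0.3136, 0.2418, 0.2255)
P(in Home after 3 clicks) = 0.3136

0.3136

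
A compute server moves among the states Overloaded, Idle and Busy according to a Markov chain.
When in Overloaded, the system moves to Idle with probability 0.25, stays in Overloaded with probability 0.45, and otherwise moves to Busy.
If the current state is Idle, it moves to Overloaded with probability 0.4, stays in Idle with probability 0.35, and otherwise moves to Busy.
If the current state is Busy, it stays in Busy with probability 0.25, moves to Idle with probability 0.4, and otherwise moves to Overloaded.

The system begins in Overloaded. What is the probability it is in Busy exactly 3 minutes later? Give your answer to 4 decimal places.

0.2704

Propagate the distribution vector 3 minutes from Overloaded.
After 0 minutes: (1.0000, 0.0000, 0.0000)
After 1 minute: (0.4500, 0.2500, 0.3000)
After 2 minutes: (0.4075, 0.3200, 0.2725)
After 3 minutes: (0.4068, 0.3229, 0.2704)
P(in Busy after 3 minutes) = 0.2704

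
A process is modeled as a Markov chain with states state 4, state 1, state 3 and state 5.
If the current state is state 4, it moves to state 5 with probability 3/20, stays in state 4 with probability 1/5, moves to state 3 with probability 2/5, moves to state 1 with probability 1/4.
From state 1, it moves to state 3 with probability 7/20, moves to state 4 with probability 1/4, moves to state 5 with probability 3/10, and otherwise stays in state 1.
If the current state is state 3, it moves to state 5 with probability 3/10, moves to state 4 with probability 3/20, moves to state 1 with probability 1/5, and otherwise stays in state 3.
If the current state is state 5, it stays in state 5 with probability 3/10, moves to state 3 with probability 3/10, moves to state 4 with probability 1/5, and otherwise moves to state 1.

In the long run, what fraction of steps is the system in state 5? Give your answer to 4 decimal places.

Let the stationary distribution be π with π = πP and π_1 + π_2 + π_3 + π_4 = 1.
π_1 = 0.2·π_1 + 0.25·π_2 + 0.15·π_3 + 0.2·π_4
π_2 = 0.25·π_1 + 0.1·π_2 + 0.2·π_3 + 0.2·π_4
π_3 = 0.4·π_1 + 0.35·π_2 + 0.35·π_3 + 0.3·π_4
Solving with the normalization constraint gives π = (0.1922, 0.1906, 0.3461, 0.2712).
So the stationary probability of state 5 is 0.2712.

0.2712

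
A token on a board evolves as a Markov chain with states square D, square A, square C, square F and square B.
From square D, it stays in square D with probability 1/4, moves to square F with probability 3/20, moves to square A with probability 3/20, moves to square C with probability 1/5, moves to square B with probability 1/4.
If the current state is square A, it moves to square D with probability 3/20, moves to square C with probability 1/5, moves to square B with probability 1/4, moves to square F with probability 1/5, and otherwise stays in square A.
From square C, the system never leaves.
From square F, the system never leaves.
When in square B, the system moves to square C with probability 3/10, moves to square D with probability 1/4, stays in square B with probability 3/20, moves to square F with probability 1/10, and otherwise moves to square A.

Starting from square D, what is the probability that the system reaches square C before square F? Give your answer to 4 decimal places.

Let h(s) be the probability of absorption at square C starting from transient state s. Then h(square C) = 1 and h(square F) = 0. By first-step analysis:
h(square D) = 0.25·h(square D) + 0.15·h(square A) + 0.2·1 + 0.15·0 + 0.25·h(square B)
h(square A) = 0.15·h(square D) + 0.2·h(square A) + 0.2·1 + 0.2·0 + 0.25·h(square B)
h(square B) = 0.25·h(square D) + 0.2·h(square A) + 0.3·1 + 0.1·0 + 0.15·h(square B)
Solving: h(square D) = 0.6022, h(square A) = 0.5705, h(square B) = 0.6643.
Starting from square D, the probability is 0.6022.

0.6022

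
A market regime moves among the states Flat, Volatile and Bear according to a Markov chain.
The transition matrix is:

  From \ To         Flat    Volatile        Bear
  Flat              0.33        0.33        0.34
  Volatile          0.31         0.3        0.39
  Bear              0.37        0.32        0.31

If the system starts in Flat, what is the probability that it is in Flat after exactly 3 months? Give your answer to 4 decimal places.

0.3375

Propagate the distribution vector 3 months from Flat.
After 0 months: (1.0000, 0.0000, 0.0000)
After 1 month: (0.3300, 0.3300, 0.3400)
After 2 months: (0.3370, 0.3167, 0.3463)
After 3 months: (0.3375, 0.3170, 0.3454)
P(in Flat after 3 months) = 0.3375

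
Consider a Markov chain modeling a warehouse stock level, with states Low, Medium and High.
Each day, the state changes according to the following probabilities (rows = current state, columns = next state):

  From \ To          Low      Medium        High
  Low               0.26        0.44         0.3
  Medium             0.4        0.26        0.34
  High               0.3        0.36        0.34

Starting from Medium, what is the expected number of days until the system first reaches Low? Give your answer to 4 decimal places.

Let t(s) be the expected number of days to first reach Low from state s, with t(Low) = 0. Conditioning on the first day:
t(Medium) = 1 + 0.26·t(Medium) + 0.34·t(High)
t(High) = 1 + 0.36·t(Medium) + 0.34·t(High)
Solving: t(Medium) = 2.7322, t(High) = 3.0055.
Expected days from Medium to Low: 2.7322.

2.7322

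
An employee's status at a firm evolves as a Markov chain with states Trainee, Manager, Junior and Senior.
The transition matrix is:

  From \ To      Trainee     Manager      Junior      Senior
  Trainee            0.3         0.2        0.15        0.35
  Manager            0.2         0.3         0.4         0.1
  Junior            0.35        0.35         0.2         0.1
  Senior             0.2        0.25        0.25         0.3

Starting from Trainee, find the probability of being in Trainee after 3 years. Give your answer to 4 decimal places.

0.2616

Propagate the distribution vector 3 years from Trainee.
After 0 years: (1.0000, 0.0000, 0.0000, 0.0000)
After 1 year: (0.3000, 0.2000, 0.1500, 0.3500)
After 2 years: (0.2525, 0.2600, 0.2425, 0.2450)
After 3 years: (0.2616, 0.2746, 0.2516, 0.2121)
P(in Trainee after 3 years) = 0.2616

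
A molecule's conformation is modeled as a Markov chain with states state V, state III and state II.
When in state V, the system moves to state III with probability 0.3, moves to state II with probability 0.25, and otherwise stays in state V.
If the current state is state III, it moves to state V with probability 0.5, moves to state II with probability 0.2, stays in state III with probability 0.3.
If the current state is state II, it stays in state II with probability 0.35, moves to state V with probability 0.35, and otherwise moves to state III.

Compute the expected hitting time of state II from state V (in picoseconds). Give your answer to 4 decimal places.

4.2553

Let t(s) be the expected number of picoseconds to first reach state II from state s, with t(state II) = 0. Conditioning on the first picosecond:
t(state V) = 1 + 0.45·t(state V) + 0.3·t(state III)
t(state III) = 1 + 0.5·t(state V) + 0.3·t(state III)
Solving: t(state V) = 4.2553, t(state III) = 4.4681.
Expected picoseconds from state V to state II: 4.2553.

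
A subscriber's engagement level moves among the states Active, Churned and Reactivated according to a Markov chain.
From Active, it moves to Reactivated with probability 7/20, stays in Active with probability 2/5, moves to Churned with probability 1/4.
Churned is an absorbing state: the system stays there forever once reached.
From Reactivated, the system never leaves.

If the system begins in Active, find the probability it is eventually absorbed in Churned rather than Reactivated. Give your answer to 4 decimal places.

Let h(s) be the probability of absorption at Churned starting from transient state s. Then h(Churned) = 1 and h(Reactivated) = 0. By first-step analysis:
h(Active) = 0.4·h(Active) + 0.25·1 + 0.35·0
Solving: h(Active) = 0.4167.
Starting from Active, the probability is 0.4167.

0.4167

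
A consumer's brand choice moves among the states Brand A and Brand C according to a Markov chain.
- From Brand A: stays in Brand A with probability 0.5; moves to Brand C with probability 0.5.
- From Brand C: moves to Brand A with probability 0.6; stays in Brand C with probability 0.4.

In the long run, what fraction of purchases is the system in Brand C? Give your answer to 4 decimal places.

Let the stationary distribution be π with π = πP and π_1 + π_2 = 1.
π_1 = 0.5·π_1 + 0.6·π_2
Solving with the normalization constraint gives π = (0.5455, 0.4545).
So the stationary probability of Brand C is 0.4545.

0.4545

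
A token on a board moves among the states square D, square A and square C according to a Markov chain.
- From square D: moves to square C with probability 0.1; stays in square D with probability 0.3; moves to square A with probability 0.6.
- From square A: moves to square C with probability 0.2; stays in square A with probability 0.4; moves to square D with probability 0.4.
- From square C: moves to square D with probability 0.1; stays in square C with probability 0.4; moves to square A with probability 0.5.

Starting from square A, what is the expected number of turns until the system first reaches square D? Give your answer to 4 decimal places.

3.0769

Let t(s) be the expected number of turns to first reach square D from state s, with t(square D) = 0. Conditioning on the first turn:
t(square A) = 1 + 0.4·t(square A) + 0.2·t(square C)
t(square C) = 1 + 0.5·t(square A) + 0.4·t(square C)
Solving: t(square A) = 3.0769, t(square C) = 4.2308.
Expected turns from square A to square D: 3.0769.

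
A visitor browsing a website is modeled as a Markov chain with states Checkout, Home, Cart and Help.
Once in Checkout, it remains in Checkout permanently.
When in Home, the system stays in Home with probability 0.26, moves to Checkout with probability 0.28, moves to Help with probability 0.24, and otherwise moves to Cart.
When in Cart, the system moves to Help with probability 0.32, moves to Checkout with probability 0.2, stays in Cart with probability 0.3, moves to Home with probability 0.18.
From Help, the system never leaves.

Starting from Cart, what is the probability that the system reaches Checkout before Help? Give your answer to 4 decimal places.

0.4147

Let h(s) be the probability of absorption at Checkout starting from transient state s. Then h(Checkout) = 1 and h(Help) = 0. By first-step analysis:
h(Home) = 0.28·1 + 0.26·h(Home) + 0.22·h(Cart) + 0.24·0
h(Cart) = 0.2·1 + 0.18·h(Home) + 0.3·h(Cart) + 0.32·0
Solving: h(Home) = 0.5017, h(Cart) = 0.4147.
Starting from Cart, the probability is 0.4147.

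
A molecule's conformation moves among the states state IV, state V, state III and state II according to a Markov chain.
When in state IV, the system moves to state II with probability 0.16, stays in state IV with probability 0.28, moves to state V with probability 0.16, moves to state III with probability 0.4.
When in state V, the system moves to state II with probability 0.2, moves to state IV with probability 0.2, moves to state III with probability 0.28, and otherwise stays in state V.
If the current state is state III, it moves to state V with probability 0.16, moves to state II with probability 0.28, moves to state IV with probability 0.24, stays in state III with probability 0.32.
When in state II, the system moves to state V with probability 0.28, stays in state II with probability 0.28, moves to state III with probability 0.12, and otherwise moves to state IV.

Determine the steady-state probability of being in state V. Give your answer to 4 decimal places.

0.2235

Let the stationary distribution be π with π = πP and π_1 + π_2 + π_3 + π_4 = 1.
π_1 = 0.28·π_1 + 0.2·π_2 + 0.24·π_3 + 0.32·π_4
π_2 = 0.16·π_1 + 0.32·π_2 + 0.16·π_3 + 0.28·π_4
π_3 = 0.4·π_1 + 0.28·π_2 + 0.32·π_3 + 0.12·π_4
Solving with the normalization constraint gives π = (0.2599, 0.2235, 0.2857, 0.2309).
So the stationary probability of state V is 0.2235.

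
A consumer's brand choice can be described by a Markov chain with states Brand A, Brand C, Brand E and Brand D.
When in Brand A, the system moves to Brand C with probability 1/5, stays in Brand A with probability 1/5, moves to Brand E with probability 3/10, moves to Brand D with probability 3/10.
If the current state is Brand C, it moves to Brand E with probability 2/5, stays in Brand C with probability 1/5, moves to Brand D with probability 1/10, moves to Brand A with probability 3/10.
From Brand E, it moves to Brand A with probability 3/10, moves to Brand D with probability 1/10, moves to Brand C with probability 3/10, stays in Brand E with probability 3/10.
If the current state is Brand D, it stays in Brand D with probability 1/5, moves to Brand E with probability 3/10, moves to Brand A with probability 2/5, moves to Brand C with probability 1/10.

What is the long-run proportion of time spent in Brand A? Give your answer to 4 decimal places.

0.2887

Let the stationary distribution be π with π = πP and π_1 + π_2 + π_3 + π_4 = 1.
π_1 = 0.2·π_1 + 0.3·π_2 + 0.3·π_3 + 0.4·π_4
π_2 = 0.2·π_1 + 0.2·π_2 + 0.3·π_3 + 0.1·π_4
π_3 = 0.3·π_1 + 0.4·π_2 + 0.3·π_3 + 0.3·π_4
Solving with the normalization constraint gives π = (0.2887, 0.2146, 0.3215, 0.1753).
So the stationary probability of Brand A is 0.2887.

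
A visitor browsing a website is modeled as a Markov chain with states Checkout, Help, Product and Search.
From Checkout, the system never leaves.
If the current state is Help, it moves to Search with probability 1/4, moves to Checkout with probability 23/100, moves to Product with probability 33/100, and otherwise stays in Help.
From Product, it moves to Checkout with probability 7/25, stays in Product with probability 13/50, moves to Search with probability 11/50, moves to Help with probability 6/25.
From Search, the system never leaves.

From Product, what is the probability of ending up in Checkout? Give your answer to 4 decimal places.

0.5421

Let h(s) be the probability of absorption at Checkout starting from transient state s. Then h(Checkout) = 1 and h(Search) = 0. By first-step analysis:
h(Help) = 0.23·1 + 0.19·h(Help) + 0.33·h(Product) + 0.25·0
h(Product) = 0.28·1 + 0.24·h(Help) + 0.26·h(Product) + 0.22·0
Solving: h(Help) = 0.5048, h(Product) = 0.5421.
Starting from Product, the probability is 0.5421.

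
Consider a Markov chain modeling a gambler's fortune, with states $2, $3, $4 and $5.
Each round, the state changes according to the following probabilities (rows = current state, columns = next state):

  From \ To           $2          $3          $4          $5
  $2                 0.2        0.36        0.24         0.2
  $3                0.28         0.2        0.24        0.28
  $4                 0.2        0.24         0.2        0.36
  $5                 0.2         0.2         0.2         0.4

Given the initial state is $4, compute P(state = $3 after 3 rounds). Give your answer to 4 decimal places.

0.2438

Propagate the distribution vector 3 rounds from $4.
After 0 rounds: (0.0000, 0.0000, 1.0000, 0.0000)
After 1 round: (0.2000, 0.2400, 0.2000, 0.3600)
After 2 rounds: (0.2192, 0.2400, 0.2176, 0.3232)
After 3 rounds: (0.2192, 0.2438, 0.2184, 0.3187)
P(in $3 after 3 rounds) = 0.2438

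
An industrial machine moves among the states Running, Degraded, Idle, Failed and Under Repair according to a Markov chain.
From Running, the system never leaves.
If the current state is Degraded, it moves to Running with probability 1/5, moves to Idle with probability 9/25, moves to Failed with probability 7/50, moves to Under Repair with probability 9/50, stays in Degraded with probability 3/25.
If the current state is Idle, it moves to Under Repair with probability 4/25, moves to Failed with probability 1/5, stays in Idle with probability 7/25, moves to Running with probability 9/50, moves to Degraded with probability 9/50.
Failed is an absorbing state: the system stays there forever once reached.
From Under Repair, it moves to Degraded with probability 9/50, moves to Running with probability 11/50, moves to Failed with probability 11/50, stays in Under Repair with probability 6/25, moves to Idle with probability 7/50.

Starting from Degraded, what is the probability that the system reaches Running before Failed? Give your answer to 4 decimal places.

Let h(s) be the probability of absorption at Running starting from transient state s. Then h(Running) = 1 and h(Failed) = 0. By first-step analysis:
h(Degraded) = 0.2·1 + 0.12·h(Degraded) + 0.36·h(Idle) + 0.14·0 + 0.18·h(Under Repair)
h(Idle) = 0.18·1 + 0.18·h(Degraded) + 0.28·h(Idle) + 0.2·0 + 0.16·h(Under Repair)
h(Under Repair) = 0.22·1 + 0.18·h(Degraded) + 0.14·h(Idle) + 0.22·0 + 0.24·h(Under Repair)
Solving: h(Degraded) = 0.5341, h(Idle) = 0.4963, h(Under Repair) = 0.5074.
Starting from Degraded, the probability is 0.5341.

0.5341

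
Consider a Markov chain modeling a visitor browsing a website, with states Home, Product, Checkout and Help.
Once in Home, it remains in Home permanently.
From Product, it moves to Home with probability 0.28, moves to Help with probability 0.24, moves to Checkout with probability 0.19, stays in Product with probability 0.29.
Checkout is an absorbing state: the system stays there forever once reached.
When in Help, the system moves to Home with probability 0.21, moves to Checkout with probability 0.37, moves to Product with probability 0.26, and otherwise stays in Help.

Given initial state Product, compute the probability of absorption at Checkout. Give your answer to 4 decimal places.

0.4652

Let h(s) be the probability of absorption at Checkout starting from transient state s. Then h(Checkout) = 1 and h(Home) = 0. By first-step analysis:
h(Product) = 0.28·0 + 0.29·h(Product) + 0.19·1 + 0.24·h(Help)
h(Help) = 0.21·0 + 0.26·h(Product) + 0.37·1 + 0.16·h(Help)
Solving: h(Product) = 0.4652, h(Help) = 0.5845.
Starting from Product, the probability is 0.4652.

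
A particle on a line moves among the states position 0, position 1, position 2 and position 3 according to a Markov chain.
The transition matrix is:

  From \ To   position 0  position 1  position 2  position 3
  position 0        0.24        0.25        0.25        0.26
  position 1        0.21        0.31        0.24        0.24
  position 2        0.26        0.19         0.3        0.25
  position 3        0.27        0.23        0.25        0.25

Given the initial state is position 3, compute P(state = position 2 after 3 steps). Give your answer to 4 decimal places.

Propagate the distribution vector 3 steps from position 3.
After 0 steps: (0.0000, 0.0000, 0.0000, 1.0000)
After 1 step: (0.2700, 0.2300, 0.2500, 0.2500)
After 2 steps: (0.2456, 0.2438, 0.2602, 0.2504)
After 3 steps: (0.2454, 0.2440, 0.2606, 0.2500)
P(in position 2 after 3 steps) = 0.2606

0.2606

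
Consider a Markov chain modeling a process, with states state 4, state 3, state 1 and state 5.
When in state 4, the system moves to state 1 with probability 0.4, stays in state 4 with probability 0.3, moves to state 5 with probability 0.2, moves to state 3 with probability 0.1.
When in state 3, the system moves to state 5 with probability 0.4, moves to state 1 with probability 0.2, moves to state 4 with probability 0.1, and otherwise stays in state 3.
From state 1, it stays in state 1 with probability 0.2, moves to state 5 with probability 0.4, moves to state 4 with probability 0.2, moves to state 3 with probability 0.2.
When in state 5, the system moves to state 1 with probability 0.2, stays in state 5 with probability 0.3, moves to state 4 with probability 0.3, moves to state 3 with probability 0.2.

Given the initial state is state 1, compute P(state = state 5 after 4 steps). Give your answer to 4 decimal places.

Propagate the distribution vector 4 steps from state 1.
After 0 steps: (0.0000, 0.0000, 1.0000, 0.0000)
After 1 step: (0.2000, 0.2000, 0.2000, 0.4000)
After 2 steps: (0.2400, 0.2000, 0.2400, 0.3200)
After 3 steps: (0.2360, 0.1960, 0.2480, 0.3200)
After 4 steps: (0.2360, 0.1960, 0.2472, 0.3208)
P(in state 5 after 4 steps) = 0.3208

0.3208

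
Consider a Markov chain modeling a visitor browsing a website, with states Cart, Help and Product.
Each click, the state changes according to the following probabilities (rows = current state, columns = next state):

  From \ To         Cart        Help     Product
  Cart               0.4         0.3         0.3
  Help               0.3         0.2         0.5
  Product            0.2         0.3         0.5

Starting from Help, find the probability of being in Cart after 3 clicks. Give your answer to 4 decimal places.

Propagate the distribution vector 3 clicks from Help.
After 0 clicks: (0.0000, 1.0000, 0.0000)
After 1 click: (0.3000, 0.2000, 0.5000)
After 2 clicks: (0.2800, 0.2800, 0.4400)
After 3 clicks: (0.2840, 0.2720, 0.4440)
P(in Cart after 3 clicks) = 0.2840

0.2840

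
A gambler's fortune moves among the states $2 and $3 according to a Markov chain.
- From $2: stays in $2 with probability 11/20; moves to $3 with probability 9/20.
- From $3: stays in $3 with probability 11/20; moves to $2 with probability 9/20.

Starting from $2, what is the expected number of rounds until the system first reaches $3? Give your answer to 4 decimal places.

Let t(s) be the expected number of rounds to first reach $3 from state s, with t($3) = 0. Conditioning on the first round:
t($2) = 1 + 0.55·t($2)
Solving: t($2) = 2.2222.
Expected rounds from $2 to $3: 2.2222.

2.2222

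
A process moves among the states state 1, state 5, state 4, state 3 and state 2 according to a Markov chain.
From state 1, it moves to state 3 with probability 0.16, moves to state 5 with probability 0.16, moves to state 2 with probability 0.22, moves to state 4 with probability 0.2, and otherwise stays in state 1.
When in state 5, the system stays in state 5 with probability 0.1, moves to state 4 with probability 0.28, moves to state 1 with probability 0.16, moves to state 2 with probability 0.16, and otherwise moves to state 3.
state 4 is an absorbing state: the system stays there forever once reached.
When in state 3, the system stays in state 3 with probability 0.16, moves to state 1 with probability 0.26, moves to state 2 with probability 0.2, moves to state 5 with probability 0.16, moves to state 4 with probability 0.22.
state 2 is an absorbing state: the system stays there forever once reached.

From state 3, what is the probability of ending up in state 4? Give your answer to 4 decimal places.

0.5299

Let h(s) be the probability of absorption at state 4 starting from transient state s. Then h(state 4) = 1 and h(state 2) = 0. By first-step analysis:
h(state 1) = 0.26·h(state 1) + 0.16·h(state 5) + 0.2·1 + 0.16·h(state 3) + 0.22·0
h(state 5) = 0.16·h(state 1) + 0.1·h(state 5) + 0.28·1 + 0.3·h(state 3) + 0.16·0
h(state 3) = 0.26·h(state 1) + 0.16·h(state 5) + 0.22·1 + 0.16·h(state 3) + 0.2·0
Solving: h(state 1) = 0.5099, h(state 5) = 0.5784, h(state 3) = 0.5299.
Starting from state 3, the probability is 0.5299.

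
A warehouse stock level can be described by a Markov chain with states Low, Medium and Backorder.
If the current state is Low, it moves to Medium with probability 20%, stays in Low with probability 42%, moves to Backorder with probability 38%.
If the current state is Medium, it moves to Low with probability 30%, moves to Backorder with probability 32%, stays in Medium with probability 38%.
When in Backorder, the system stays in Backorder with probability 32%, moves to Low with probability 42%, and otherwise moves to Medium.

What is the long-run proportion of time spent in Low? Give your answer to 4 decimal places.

0.3877

Let the stationary distribution be π with π = πP and π_1 + π_2 + π_3 = 1.
π_1 = 0.42·π_1 + 0.3·π_2 + 0.42·π_3
π_2 = 0.2·π_1 + 0.38·π_2 + 0.26·π_3
Solving with the normalization constraint gives π = (0.3877, 0.2690, 0.3433).
So the stationary probability of Low is 0.3877.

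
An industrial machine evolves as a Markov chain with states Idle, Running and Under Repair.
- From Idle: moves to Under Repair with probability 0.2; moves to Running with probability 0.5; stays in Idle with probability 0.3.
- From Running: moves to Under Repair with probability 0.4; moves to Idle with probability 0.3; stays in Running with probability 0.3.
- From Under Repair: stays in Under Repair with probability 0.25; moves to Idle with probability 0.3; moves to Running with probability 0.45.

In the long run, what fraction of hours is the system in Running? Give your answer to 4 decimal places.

0.4043

Let the stationary distribution be π with π = πP and π_1 + π_2 + π_3 = 1.
π_1 = 0.3·π_1 + 0.3·π_2 + 0.3·π_3
π_2 = 0.5·π_1 + 0.3·π_2 + 0.45·π_3
Solving with the normalization constraint gives π = (0.3000, 0.4043, 0.2957).
So the stationary probability of Running is 0.4043.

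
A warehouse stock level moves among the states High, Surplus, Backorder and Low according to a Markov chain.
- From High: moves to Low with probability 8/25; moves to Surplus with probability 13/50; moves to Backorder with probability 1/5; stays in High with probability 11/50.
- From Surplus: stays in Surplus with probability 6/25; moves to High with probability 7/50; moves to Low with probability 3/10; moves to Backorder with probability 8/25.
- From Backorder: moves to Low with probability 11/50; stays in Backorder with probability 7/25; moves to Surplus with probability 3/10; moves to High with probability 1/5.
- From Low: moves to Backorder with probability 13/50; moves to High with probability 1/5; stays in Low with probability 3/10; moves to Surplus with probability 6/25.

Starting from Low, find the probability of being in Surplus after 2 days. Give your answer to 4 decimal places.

Propagate the distribution vector 2 days from Low.
After 0 days: (0.0000, 0.0000, 0.0000, 1.0000)
After 1 day: (0.2000, 0.2400, 0.2600, 0.3000)
After 2 days: (0.1896, 0.2596, 0.2676, 0.2832)
P(in Surplus after 2 days) = 0.2596

0.2596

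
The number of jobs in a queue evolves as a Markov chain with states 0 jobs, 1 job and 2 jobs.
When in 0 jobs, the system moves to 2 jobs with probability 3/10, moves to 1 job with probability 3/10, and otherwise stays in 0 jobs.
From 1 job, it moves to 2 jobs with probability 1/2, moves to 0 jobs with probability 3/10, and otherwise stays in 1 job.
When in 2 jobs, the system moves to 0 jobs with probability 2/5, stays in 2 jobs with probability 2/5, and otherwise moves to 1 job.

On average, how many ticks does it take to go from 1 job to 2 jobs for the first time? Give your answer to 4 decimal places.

Let t(s) be the expected number of ticks to first reach 2 jobs from state s, with t(2 jobs) = 0. Conditioning on the first tick:
t(0 jobs) = 1 + 0.4·t(0 jobs) + 0.3·t(1 job)
t(1 job) = 1 + 0.3·t(0 jobs) + 0.2·t(1 job)
Solving: t(0 jobs) = 2.8205, t(1 job) = 2.3077.
Expected ticks from 1 job to 2 jobs: 2.3077.

2.3077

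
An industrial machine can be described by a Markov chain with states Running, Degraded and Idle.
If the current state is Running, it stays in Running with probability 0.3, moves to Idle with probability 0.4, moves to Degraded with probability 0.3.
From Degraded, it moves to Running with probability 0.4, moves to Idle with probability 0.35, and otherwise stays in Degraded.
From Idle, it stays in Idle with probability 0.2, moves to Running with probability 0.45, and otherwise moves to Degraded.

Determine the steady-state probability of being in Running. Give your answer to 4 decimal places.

Let the stationary distribution be π with π = πP and π_1 + π_2 + π_3 = 1.
π_1 = 0.3·π_1 + 0.4·π_2 + 0.45·π_3
π_2 = 0.3·π_1 + 0.25·π_2 + 0.35·π_3
Solving with the normalization constraint gives π = (0.3782, 0.3010, 0.3208).
So the stationary probability of Running is 0.3782.

0.3782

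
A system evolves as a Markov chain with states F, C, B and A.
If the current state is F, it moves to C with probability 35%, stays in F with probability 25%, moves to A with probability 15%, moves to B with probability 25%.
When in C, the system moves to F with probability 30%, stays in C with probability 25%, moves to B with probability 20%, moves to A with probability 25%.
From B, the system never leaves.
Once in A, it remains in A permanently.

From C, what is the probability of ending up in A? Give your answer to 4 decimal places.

0.5082

Let h(s) be the probability of absorption at A starting from transient state s. Then h(A) = 1 and h(B) = 0. By first-step analysis:
h(F) = 0.25·h(F) + 0.35·h(C) + 0.25·0 + 0.15·1
h(C) = 0.3·h(F) + 0.25·h(C) + 0.2·0 + 0.25·1
Solving: h(F) = 0.4372, h(C) = 0.5082.
Starting from C, the probability is 0.5082.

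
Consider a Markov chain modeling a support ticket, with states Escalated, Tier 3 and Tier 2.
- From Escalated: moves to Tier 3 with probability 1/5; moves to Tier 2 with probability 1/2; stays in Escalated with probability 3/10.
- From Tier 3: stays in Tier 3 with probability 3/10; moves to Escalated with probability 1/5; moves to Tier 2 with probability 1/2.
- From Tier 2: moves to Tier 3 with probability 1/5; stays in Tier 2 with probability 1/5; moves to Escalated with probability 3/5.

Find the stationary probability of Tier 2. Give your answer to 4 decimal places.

Let the stationary distribution be π with π = πP and π_1 + π_2 + π_3 = 1.
π_1 = 0.3·π_1 + 0.2·π_2 + 0.6·π_3
π_2 = 0.2·π_1 + 0.3·π_2 + 0.2·π_3
Solving with the normalization constraint gives π = (0.3932, 0.2222, 0.3846).
So the stationary probability of Tier 2 is 0.3846.

0.3846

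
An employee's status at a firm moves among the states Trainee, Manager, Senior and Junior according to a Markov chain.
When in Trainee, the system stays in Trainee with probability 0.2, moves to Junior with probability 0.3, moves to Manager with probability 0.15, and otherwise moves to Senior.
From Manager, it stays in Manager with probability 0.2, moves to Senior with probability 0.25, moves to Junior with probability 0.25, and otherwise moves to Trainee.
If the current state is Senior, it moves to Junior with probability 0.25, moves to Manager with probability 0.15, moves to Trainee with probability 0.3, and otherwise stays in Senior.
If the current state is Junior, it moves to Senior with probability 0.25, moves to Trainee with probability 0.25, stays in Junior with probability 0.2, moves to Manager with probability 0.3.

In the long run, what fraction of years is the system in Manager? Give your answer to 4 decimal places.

Let the stationary distribution be π with π = πP and π_1 + π_2 + π_3 + π_4 = 1.
π_1 = 0.2·π_1 + 0.3·π_2 + 0.3·π_3 + 0.25·π_4
π_2 = 0.15·π_1 + 0.2·π_2 + 0.15·π_3 + 0.3·π_4
π_3 = 0.35·π_1 + 0.25·π_2 + 0.3·π_3 + 0.25·π_4
Solving with the normalization constraint gives π = (0.2613, 0.1975, 0.2907, 0.2505).
So the stationary probability of Manager is 0.1975.

0.1975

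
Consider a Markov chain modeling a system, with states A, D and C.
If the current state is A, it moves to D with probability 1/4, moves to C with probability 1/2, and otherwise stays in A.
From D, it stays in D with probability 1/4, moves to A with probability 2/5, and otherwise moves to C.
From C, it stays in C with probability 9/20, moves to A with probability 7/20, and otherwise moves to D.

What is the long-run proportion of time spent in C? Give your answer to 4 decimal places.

0.4436

Let the stationary distribution be π with π = πP and π_1 + π_2 + π_3 = 1.
π_1 = 0.25·π_1 + 0.4·π_2 + 0.35·π_3
π_2 = 0.25·π_1 + 0.25·π_2 + 0.2·π_3
Solving with the normalization constraint gives π = (0.3285, 0.2278, 0.4436).
So the stationary probability of C is 0.4436.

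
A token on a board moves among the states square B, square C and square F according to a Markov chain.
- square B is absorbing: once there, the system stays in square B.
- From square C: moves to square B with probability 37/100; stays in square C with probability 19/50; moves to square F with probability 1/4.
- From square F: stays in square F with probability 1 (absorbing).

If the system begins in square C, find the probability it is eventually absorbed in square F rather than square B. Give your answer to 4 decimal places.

Let h(s) be the probability of absorption at square F starting from transient state s. Then h(square F) = 1 and h(square B) = 0. By first-step analysis:
h(square C) = 0.37·0 + 0.38·h(square C) + 0.25·1
Solving: h(square C) = 0.4032.
Starting from square C, the probability is 0.4032.

0.4032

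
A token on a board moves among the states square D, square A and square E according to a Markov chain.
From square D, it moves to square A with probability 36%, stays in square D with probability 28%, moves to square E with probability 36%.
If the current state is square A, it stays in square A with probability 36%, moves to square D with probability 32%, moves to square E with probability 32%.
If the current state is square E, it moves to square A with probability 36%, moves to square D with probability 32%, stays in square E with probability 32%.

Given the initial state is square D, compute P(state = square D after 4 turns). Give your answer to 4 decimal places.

0.3077

Propagate the distribution vector 4 turns from square D.
After 0 turns: (1.0000, 0.0000, 0.0000)
After 1 turn: (0.2800, 0.3600, 0.3600)
After 2 turns: (0.3088, 0.3600, 0.3312)
After 3 turns: (0.3076, 0.3600, 0.3324)
After 4 turns: (0.3077, 0.3600, 0.3323)
P(in square D after 4 turns) = 0.3077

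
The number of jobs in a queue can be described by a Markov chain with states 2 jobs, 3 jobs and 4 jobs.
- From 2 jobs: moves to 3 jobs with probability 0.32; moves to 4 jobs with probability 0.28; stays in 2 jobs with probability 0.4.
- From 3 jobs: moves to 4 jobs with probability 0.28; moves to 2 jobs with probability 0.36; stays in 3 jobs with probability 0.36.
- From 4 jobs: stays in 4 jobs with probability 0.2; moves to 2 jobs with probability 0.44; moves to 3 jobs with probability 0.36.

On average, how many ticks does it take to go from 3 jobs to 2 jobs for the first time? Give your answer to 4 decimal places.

2.6265

Let t(s) be the expected number of ticks to first reach 2 jobs from state s, with t(2 jobs) = 0. Conditioning on the first tick:
t(3 jobs) = 1 + 0.36·t(3 jobs) + 0.28·t(4 jobs)
t(4 jobs) = 1 + 0.36·t(3 jobs) + 0.2·t(4 jobs)
Solving: t(3 jobs) = 2.6265, t(4 jobs) = 2.4319.
Expected ticks from 3 jobs to 2 jobs: 2.6265.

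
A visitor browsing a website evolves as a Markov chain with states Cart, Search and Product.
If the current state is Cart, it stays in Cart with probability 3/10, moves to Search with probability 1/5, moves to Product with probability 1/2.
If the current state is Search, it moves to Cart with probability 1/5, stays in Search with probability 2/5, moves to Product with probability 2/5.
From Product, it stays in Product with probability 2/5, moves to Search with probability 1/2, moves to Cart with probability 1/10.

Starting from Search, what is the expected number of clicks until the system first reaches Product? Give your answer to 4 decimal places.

Let t(s) be the expected number of clicks to first reach Product from state s, with t(Product) = 0. Conditioning on the first click:
t(Cart) = 1 + 0.3·t(Cart) + 0.2·t(Search)
t(Search) = 1 + 0.2·t(Cart) + 0.4·t(Search)
Solving: t(Cart) = 2.1053, t(Search) = 2.3684.
Expected clicks from Search to Product: 2.3684.

2.3684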